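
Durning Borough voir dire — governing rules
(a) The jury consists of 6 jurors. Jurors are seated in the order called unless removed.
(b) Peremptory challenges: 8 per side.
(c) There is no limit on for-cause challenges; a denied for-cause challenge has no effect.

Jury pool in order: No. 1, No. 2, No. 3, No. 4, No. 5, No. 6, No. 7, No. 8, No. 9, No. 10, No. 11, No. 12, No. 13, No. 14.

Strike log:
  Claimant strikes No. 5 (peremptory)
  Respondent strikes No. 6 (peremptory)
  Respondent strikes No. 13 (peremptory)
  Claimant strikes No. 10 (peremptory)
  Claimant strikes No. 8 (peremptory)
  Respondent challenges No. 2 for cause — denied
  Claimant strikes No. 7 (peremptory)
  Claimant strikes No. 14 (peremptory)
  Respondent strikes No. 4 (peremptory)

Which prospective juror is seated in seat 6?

Removed: #4, #5, #6, #7, #8, #10, #13, #14. (#2 stays — for-cause denied.)
Seating in order: seats 1–6 → #1, #2, #3, #9, #11, #12.
So seat 6 is #12.

12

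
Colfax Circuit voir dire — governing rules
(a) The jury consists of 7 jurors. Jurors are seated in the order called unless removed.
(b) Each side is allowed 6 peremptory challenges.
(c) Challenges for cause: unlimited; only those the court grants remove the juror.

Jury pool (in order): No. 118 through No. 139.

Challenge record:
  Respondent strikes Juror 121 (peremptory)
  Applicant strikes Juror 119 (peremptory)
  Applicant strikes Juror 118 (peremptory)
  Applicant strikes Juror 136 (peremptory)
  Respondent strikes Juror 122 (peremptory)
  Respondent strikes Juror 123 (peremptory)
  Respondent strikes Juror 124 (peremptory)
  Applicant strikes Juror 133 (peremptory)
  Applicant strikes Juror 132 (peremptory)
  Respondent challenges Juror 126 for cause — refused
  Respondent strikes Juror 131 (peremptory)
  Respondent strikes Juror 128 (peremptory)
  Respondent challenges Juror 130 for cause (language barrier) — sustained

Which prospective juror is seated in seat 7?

135

Removed: #118, #119, #121, #122, #123, #124, #128, #130, #131, #132, #133, #136. (#126 stays — for-cause denied.)
Seating in order: seats 1–7 → #120, #125, #126, #127, #129, #134, #135.
So seat 7 is #135.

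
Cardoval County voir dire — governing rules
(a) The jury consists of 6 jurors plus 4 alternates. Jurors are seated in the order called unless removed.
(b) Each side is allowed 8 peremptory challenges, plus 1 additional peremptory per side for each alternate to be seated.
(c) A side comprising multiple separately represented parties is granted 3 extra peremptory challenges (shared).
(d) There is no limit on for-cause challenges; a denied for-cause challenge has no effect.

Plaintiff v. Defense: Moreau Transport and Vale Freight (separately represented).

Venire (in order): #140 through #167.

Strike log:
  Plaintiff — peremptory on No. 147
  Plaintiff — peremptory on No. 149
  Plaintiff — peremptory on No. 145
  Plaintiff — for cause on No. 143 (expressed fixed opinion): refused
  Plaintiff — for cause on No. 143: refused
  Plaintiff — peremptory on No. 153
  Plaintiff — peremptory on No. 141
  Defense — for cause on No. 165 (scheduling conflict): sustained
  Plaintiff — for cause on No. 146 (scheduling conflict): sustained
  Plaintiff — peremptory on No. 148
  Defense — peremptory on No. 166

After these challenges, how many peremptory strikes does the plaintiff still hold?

Plaintiff allotment: 8 base + 1 × 4 alternates = 12.
Plaintiff peremptories used: #147, #149, #145, #153, #141, #148 — 6 (for-cause on #143, #143, #146 don't count).
Remaining: 12 − 6 = 6.

6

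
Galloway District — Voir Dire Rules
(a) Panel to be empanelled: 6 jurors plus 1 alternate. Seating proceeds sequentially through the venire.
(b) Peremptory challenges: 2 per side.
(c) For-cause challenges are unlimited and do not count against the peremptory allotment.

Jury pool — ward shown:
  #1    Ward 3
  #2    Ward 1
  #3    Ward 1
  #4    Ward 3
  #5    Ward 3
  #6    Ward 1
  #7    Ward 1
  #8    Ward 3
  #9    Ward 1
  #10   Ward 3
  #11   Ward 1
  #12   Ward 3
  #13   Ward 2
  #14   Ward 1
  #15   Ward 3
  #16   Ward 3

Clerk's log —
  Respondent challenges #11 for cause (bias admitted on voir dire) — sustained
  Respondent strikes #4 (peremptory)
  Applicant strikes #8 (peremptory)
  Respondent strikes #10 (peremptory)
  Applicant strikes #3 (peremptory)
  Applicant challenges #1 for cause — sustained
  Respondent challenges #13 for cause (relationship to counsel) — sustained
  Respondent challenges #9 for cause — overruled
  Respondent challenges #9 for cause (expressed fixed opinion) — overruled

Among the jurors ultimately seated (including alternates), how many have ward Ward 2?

0

Removed: #1, #3, #4, #8, #10, #11, #13.
Seated (7 incl. alternates): #2, #5, #6, #7, #9, #12, #14.
None of those are in Ward 2 → 0.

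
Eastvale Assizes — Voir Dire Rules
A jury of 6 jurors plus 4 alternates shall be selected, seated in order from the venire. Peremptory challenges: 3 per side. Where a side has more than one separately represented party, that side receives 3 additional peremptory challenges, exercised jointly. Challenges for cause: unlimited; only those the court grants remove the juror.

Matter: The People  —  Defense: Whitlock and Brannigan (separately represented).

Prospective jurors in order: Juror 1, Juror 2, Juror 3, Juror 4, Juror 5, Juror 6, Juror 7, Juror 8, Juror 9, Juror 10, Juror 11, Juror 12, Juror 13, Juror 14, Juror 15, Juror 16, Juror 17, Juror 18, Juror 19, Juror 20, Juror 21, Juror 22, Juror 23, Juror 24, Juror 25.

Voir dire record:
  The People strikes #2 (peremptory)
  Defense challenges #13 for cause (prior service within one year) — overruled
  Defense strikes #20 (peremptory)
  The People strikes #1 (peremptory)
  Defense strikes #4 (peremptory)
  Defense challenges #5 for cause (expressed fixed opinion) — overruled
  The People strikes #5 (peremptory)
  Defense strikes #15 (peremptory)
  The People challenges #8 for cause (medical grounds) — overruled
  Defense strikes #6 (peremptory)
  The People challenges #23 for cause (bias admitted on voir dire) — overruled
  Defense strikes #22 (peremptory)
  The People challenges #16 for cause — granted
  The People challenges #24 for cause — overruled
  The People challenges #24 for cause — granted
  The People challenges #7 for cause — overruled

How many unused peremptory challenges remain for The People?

The People allotment: 3.
The People peremptories used: #2, #1, #5 — 3 (for-cause on #8, #23, #16, #24, #24, #7 don't count).
Remaining: 3 − 3 = 0.

0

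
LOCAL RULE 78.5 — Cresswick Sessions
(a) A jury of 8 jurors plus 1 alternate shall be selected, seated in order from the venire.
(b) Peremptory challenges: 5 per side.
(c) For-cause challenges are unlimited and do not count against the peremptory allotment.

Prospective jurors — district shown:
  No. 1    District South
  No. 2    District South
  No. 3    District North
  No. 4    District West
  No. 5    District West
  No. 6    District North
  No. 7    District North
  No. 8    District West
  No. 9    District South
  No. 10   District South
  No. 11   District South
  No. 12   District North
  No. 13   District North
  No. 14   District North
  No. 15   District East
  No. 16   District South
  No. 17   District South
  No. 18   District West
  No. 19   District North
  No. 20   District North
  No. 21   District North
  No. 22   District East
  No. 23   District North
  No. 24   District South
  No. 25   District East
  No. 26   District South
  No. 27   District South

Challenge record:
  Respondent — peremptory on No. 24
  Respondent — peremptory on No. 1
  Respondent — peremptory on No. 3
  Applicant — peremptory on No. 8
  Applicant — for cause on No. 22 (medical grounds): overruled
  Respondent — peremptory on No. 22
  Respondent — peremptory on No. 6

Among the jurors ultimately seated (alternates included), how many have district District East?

0

Removed: #1, #3, #6, #8, #22, #24.
Seated (9 incl. alternates): #2, #4, #5, #7, #9, #10, #11, #12, #13.
None of those are in District East → 0.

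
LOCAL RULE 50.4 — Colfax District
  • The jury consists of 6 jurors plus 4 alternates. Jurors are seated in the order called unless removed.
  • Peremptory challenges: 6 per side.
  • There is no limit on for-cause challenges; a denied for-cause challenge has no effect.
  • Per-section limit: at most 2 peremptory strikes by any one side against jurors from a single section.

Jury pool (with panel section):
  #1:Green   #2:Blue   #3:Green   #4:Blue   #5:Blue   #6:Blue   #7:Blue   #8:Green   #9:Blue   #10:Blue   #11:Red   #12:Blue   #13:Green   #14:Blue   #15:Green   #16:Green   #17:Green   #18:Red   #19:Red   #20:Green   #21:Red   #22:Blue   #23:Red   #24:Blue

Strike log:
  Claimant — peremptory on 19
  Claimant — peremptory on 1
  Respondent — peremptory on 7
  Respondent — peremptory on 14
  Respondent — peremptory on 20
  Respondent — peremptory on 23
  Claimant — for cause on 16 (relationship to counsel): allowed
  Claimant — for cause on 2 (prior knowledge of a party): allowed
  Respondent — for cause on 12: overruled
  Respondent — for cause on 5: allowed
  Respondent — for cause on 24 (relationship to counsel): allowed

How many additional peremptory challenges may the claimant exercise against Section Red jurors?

Claimant peremptories so far: #19, #1 — 2 of 6 used, 4 left overall.
Against Section Red: #19 — 1 used; per-section cap 2 leaves 1.
Binding limit: min(4, 1) = 1.

1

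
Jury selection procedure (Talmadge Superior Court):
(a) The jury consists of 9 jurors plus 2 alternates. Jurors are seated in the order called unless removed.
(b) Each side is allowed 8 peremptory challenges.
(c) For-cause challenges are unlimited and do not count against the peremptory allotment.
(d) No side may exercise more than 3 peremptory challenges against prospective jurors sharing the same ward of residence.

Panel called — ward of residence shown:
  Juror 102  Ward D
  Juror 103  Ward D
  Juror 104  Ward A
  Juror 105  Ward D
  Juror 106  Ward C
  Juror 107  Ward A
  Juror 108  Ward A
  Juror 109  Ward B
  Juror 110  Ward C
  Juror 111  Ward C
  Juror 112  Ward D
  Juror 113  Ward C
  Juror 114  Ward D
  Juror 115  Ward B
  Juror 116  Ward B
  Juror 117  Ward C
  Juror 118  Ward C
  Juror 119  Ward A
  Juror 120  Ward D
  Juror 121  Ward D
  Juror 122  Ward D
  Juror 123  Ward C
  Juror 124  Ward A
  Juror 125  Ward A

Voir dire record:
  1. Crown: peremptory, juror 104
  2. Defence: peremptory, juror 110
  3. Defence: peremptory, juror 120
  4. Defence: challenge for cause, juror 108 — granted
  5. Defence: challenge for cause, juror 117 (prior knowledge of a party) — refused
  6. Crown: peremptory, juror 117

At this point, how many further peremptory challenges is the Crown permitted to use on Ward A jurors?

2

Crown peremptories so far: #104, #117 — 2 of 8 used, 6 left overall.
Against Ward A: #104 — 1 used; per-ward cap 3 leaves 2.
Binding limit: min(6, 2) = 2.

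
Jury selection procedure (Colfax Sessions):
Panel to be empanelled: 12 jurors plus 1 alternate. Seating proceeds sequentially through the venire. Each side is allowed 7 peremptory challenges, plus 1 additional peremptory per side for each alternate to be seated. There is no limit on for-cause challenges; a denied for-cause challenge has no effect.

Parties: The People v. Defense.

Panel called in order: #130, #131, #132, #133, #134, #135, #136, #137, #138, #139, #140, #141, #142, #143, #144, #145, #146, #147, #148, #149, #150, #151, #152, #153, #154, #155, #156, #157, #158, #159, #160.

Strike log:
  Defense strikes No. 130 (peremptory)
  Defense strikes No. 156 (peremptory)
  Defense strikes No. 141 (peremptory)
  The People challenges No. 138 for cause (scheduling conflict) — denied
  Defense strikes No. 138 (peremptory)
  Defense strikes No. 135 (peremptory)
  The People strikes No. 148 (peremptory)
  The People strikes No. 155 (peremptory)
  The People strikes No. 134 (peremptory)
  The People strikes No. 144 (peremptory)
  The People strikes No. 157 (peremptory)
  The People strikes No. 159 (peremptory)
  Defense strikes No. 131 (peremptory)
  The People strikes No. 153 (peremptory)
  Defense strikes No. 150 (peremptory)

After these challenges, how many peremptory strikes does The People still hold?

The People allotment: 7 base + 1 × 1 alternate = 8.
The People peremptories used: #148, #155, #134, #144, #157, #159, #153 — 7 (the for-cause on #138 doesn't count).
Remaining: 8 − 7 = 1.

1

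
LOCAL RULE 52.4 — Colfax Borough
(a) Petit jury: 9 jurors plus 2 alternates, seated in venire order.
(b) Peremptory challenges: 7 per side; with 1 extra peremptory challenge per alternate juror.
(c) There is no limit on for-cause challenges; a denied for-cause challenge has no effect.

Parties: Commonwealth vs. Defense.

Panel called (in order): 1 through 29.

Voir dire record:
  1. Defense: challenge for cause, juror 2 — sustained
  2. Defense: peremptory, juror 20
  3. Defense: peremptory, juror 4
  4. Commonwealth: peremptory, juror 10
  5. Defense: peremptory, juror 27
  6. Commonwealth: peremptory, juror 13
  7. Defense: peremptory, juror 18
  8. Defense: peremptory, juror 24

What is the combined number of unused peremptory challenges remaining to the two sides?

Commonwealth allotment: 7 base + 1 × 2 alternates = 9. Defense allotment: 7 base + 1 × 2 alternates = 9.
Commonwealth peremptories used: #10, #13 — 2.
Defense peremptories used: #20, #4, #27, #18, #24 — 5 (the for-cause on #2 doesn't count).
Remaining: (9 − 2) + (9 − 5) = 11.

11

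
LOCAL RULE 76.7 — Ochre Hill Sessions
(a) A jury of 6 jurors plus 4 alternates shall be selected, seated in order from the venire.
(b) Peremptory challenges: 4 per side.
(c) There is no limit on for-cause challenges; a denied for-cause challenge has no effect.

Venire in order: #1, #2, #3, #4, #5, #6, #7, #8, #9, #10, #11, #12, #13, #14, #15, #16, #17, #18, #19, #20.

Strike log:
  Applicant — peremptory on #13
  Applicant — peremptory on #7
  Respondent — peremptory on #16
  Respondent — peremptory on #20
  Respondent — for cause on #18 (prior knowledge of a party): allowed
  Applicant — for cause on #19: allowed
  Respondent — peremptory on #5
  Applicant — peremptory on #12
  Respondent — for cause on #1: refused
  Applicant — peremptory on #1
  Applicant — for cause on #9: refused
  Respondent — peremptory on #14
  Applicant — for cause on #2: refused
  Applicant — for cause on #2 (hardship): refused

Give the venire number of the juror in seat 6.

9

Removed: #1, #5, #7, #12, #13, #14, #16, #18, #19, #20. (#2, #9 stay — for-cause denied.)
Seating in order: seats 1–6 → #2, #3, #4, #6, #8, #9; alternates → #10, #11, #15, #17.
So seat 6 is #9.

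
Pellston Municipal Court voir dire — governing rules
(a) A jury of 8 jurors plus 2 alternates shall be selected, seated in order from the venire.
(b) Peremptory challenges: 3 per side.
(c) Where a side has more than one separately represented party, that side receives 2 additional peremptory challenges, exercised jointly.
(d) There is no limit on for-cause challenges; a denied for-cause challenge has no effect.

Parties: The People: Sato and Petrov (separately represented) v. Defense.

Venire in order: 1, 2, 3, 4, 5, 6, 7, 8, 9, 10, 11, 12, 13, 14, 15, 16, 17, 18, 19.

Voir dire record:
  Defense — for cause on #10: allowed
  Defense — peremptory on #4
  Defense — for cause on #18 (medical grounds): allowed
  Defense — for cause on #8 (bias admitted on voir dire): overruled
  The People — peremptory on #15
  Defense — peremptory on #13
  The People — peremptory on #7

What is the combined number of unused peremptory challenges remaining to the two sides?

The People allotment: 3 base + 2 multi-party = 5. Defense allotment: 3.
The People peremptories used: #15, #7 — 2.
Defense peremptories used: #4, #13 — 2 (for-cause on #10, #18, #8 don't count).
Remaining: (5 − 2) + (3 − 2) = 4.

4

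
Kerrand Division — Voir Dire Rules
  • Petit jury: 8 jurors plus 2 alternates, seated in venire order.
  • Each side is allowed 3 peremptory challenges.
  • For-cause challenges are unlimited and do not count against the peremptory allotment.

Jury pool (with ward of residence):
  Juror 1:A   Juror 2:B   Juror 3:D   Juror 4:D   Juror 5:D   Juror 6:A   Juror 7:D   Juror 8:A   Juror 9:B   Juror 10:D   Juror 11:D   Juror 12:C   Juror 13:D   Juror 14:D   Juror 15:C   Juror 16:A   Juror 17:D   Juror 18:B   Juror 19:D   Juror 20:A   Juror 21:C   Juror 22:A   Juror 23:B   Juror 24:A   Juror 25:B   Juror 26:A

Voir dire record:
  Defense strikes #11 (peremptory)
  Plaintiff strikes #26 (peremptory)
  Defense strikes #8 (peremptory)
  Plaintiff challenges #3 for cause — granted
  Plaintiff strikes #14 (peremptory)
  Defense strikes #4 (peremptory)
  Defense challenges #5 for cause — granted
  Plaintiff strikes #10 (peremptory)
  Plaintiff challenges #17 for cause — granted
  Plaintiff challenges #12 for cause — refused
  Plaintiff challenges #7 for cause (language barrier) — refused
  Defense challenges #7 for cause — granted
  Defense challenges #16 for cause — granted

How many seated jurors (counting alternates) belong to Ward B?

Removed: #3, #4, #5, #7, #8, #10, #11, #14, #16, #17, #26.
Seated (10 incl. alternates): #1, #2, #6, #9, #12, #13, #15, #18, #19, #20.
Of those, in Ward B: #2, #9, #18 → 3.

3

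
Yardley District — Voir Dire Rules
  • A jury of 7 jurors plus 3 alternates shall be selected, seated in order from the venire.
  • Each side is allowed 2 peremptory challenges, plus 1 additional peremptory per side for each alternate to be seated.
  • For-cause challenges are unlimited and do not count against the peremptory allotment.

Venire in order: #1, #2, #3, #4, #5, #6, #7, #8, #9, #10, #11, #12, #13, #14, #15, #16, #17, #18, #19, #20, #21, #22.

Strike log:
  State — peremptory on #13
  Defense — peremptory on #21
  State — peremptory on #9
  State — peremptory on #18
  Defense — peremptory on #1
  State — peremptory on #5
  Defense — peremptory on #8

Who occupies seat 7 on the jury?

11

Removed: #1, #5, #8, #9, #13, #18, #21.
Seating in order: seats 1–7 → #2, #3, #4, #6, #7, #10, #11; alternates → #12, #14, #15.
So seat 7 is #11.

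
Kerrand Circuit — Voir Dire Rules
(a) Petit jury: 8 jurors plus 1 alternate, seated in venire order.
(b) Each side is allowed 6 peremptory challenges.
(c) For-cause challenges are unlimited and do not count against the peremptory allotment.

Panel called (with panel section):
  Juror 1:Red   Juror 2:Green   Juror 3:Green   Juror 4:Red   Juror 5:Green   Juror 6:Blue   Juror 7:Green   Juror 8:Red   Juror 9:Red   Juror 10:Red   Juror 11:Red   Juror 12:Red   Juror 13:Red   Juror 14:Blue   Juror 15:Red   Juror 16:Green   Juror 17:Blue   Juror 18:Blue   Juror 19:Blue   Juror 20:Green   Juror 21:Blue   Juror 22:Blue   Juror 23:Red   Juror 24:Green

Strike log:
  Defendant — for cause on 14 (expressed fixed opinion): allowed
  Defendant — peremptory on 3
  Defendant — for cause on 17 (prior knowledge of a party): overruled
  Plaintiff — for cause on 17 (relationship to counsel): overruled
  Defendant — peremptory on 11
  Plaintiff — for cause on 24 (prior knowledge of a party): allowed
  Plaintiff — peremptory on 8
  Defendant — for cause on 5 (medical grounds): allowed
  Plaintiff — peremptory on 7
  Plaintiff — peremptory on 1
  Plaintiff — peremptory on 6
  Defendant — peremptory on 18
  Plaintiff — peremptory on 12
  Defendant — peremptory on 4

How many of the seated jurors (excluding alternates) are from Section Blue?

Removed: #1, #3, #4, #5, #6, #7, #8, #11, #12, #14, #18, #24.
Seated jurors 1–8: #2, #9, #10, #13, #15, #16, #17, #19 (alternates #20 not counted).
Of those, in Section Blue: #17, #19 → 2.

2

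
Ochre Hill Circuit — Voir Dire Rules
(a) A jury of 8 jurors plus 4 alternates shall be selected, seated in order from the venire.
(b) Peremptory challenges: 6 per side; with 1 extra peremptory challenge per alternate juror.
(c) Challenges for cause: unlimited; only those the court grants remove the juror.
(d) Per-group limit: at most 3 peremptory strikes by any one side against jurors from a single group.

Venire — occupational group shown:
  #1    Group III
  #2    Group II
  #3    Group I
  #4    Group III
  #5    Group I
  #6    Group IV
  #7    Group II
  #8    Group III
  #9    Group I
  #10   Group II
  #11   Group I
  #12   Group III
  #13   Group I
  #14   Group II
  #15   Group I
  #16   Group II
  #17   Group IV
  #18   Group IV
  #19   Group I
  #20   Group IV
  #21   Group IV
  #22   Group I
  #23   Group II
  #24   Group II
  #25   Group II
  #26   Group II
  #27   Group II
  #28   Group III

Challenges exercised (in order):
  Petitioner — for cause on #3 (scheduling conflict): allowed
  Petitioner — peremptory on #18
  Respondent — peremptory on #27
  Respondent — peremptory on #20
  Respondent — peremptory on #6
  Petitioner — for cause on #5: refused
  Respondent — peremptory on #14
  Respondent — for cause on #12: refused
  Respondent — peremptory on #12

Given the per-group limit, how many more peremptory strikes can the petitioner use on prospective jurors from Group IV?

Petitioner peremptories so far: #18 — 1 of 10 used, 9 left overall.
Against Group IV: #18 — 1 used; per-group cap 3 leaves 2.
Binding limit: min(9, 2) = 2.

2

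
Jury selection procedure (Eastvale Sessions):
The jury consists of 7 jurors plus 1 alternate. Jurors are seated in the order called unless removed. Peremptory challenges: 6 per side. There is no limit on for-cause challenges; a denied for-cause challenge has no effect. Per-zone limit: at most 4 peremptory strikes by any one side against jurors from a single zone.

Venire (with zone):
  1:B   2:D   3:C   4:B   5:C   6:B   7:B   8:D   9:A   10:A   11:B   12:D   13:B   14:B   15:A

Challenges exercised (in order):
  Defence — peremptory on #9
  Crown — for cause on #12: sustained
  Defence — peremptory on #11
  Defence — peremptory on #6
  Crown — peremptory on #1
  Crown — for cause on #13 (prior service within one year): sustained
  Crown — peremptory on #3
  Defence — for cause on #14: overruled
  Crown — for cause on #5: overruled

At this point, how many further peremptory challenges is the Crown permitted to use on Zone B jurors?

Crown peremptories so far: #1, #3 — 2 of 6 used, 4 left overall.
Against Zone B: #1 — 1 used; per-zone cap 4 leaves 3.
Binding limit: min(4, 3) = 3.

3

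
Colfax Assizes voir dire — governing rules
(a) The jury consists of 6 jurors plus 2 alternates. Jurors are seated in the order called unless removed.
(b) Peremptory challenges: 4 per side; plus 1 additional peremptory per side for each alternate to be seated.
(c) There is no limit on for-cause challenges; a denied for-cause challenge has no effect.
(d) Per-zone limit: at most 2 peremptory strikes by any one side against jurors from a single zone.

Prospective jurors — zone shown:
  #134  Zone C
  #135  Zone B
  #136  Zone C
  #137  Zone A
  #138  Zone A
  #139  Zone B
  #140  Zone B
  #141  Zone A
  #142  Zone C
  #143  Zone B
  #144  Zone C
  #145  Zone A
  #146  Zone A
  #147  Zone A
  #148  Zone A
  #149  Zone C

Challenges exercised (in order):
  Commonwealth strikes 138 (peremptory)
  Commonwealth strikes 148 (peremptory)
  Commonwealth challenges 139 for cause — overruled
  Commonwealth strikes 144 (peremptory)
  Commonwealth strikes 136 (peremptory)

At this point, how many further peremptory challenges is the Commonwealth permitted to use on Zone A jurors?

0

Commonwealth peremptories so far: #138, #148, #144, #136 — 4 of 6 used, 2 left overall.
Against Zone A: #138, #148 — 2 used; per-zone cap 2 leaves 0.
Binding limit: min(2, 0) = 0.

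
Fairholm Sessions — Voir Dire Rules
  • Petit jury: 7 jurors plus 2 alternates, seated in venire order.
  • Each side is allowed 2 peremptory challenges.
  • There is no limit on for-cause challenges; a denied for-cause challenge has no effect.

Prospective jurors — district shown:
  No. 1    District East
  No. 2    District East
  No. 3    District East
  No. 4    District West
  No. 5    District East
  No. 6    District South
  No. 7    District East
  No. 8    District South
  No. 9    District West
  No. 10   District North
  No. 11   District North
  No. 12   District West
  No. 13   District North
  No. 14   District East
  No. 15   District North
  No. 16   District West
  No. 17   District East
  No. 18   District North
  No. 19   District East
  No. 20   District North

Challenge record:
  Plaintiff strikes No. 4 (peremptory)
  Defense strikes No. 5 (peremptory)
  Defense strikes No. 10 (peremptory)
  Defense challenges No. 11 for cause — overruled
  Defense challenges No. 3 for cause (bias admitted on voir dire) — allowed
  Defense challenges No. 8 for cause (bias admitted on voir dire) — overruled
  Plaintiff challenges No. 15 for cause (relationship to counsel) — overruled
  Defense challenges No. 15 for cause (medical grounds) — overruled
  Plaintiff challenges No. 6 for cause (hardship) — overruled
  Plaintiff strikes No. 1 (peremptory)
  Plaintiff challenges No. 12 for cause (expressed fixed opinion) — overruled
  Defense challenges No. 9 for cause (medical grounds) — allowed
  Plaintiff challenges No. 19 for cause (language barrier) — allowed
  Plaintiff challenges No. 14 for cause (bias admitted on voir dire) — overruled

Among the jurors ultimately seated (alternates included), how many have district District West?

Removed: #1, #3, #4, #5, #9, #10, #19.
Seated (9 incl. alternates): #2, #6, #7, #8, #11, #12, #13, #14, #15.
Of those, in District West: #12 → 1.

1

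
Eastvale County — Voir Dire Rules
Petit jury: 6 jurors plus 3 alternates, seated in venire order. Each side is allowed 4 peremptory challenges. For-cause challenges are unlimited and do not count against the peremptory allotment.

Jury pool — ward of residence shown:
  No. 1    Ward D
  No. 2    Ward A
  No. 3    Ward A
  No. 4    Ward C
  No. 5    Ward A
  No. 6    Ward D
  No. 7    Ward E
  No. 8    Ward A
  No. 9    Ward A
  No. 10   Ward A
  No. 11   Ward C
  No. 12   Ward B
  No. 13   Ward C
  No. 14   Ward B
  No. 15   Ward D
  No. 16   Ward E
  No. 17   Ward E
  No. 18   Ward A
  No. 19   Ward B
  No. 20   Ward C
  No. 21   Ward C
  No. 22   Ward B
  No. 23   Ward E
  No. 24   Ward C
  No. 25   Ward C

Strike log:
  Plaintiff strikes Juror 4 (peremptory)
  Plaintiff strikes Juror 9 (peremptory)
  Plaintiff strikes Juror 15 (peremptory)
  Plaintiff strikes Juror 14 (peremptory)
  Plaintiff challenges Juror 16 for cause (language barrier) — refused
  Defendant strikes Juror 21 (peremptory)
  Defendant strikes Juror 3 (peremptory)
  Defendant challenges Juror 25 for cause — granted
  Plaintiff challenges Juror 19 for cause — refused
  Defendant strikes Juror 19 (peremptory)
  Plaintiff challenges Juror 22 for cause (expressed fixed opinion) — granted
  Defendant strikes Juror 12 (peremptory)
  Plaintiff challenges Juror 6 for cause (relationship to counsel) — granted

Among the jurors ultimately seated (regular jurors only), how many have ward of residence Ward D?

Removed: #3, #4, #6, #9, #12, #14, #15, #19, #21, #22, #25.
Seated jurors 1–6: #1, #2, #5, #7, #8, #10 (alternates #11, #13, #16 not counted).
Of those, in Ward D: #1 → 1.

1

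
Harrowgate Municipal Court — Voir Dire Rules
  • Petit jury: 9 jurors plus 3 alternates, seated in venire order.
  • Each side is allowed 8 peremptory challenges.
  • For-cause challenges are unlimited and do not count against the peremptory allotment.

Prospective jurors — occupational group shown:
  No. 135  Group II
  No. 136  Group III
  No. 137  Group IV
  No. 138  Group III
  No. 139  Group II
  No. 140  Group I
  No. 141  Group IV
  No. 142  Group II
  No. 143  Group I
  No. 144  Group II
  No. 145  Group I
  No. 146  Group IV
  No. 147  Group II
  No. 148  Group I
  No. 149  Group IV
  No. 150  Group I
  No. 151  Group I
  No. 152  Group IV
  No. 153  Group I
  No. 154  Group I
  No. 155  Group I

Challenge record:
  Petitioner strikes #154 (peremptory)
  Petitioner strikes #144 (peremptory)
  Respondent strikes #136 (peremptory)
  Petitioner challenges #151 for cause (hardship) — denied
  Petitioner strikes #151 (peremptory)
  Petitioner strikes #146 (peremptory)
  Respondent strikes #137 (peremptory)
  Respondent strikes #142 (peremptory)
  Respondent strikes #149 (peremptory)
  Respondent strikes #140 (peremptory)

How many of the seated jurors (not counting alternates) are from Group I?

Removed: #136, #137, #140, #142, #144, #146, #149, #151, #154.
Seated jurors 1–9: #135, #138, #139, #141, #143, #145, #147, #148, #150 (alternates #152, #153, #155 not counted).
Of those, in Group I: #143, #145, #148, #150 → 4.

4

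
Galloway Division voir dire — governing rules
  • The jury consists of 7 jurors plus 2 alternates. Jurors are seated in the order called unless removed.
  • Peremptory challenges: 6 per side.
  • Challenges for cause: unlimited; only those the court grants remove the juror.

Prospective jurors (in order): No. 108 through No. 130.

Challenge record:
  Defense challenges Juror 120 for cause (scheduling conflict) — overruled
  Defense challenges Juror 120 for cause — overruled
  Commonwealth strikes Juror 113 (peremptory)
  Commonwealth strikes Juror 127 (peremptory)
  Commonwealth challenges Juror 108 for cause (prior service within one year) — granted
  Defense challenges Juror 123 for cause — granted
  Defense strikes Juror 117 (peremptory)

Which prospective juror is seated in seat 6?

Removed: #108, #113, #117, #123, #127. (#120 stays — for-cause denied.)
Seating in order: seats 1–7 → #109, #110, #111, #112, #114, #115, #116; alternates → #118, #119.
So seat 6 is #115.

115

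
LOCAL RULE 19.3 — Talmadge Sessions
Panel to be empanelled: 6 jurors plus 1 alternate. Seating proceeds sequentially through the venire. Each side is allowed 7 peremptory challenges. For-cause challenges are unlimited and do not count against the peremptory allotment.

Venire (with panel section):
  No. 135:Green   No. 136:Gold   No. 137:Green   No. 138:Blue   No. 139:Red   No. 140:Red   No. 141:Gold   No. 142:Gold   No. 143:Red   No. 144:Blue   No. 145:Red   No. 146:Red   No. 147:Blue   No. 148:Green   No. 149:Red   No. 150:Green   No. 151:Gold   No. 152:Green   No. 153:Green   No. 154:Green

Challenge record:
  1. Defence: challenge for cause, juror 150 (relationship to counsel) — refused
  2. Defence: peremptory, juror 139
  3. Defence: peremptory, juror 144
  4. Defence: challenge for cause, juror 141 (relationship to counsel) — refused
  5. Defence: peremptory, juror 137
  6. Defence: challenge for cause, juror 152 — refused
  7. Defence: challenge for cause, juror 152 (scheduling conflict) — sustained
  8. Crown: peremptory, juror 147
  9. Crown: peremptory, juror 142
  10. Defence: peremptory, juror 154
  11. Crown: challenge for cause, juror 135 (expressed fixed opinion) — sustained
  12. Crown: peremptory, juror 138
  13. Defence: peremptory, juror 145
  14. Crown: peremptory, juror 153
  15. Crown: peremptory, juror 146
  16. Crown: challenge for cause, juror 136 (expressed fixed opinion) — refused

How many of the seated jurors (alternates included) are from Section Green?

2

Removed: #135, #137, #138, #139, #142, #144, #145, #146, #147, #152, #153, #154.
Seated (7 incl. alternates): #136, #140, #141, #143, #148, #149, #150.
Of those, in Section Green: #148, #150 → 2.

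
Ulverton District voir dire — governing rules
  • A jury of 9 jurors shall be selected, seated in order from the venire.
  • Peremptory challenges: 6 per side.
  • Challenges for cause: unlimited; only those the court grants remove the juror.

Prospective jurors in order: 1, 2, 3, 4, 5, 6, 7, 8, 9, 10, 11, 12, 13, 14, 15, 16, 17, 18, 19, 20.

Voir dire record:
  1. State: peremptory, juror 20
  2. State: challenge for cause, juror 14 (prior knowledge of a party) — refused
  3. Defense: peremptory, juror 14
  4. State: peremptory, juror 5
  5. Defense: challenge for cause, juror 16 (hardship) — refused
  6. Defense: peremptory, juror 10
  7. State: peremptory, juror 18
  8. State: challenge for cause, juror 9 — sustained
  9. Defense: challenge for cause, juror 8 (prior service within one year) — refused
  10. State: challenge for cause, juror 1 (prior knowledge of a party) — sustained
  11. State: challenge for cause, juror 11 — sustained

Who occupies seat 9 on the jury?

Removed: #1, #5, #9, #10, #11, #14, #18, #20. (#8, #16 stay — for-cause denied.)
Seating in order: seats 1–9 → #2, #3, #4, #6, #7, #8, #12, #13, #15.
So seat 9 is #15.

15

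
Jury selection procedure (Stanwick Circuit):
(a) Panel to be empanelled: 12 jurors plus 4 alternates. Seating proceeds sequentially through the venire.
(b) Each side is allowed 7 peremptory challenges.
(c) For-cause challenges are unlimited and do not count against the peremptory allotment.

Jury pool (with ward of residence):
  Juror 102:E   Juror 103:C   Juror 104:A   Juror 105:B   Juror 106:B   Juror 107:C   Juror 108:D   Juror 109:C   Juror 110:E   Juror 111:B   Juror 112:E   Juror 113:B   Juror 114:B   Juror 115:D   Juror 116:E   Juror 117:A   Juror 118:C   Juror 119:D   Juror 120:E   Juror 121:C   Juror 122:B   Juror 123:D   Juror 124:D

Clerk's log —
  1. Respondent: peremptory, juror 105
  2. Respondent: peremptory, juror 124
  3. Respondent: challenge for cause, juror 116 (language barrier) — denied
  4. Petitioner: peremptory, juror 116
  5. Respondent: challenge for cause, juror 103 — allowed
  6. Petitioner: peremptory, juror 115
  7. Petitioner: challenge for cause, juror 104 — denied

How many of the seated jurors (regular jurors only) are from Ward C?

2

Removed: #103, #105, #115, #116, #124.
Seated jurors 1–12: #102, #104, #106, #107, #108, #109, #110, #111, #112, #113, #114, #117 (alternates #118, #119, #120, #121 not counted).
Of those, in Ward C: #107, #109 → 2.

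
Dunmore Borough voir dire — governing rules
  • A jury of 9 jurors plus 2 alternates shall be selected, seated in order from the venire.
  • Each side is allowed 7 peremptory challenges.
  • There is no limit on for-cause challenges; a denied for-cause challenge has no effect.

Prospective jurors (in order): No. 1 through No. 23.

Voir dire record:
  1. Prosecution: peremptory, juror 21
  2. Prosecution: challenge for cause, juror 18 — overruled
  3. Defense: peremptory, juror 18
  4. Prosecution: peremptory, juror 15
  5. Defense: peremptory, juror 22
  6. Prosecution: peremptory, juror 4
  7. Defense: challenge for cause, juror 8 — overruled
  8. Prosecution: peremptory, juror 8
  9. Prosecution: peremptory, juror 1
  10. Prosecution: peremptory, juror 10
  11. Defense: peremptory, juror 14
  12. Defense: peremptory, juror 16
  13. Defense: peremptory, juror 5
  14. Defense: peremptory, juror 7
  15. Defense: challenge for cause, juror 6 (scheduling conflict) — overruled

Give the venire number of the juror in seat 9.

Removed: #1, #4, #5, #7, #8, #10, #14, #15, #16, #18, #21, #22. (#6 stays — for-cause denied.)
Seating in order: seats 1–9 → #2, #3, #6, #9, #11, #12, #13, #17, #19; alternates → #20, #23.
So seat 9 is #19.

19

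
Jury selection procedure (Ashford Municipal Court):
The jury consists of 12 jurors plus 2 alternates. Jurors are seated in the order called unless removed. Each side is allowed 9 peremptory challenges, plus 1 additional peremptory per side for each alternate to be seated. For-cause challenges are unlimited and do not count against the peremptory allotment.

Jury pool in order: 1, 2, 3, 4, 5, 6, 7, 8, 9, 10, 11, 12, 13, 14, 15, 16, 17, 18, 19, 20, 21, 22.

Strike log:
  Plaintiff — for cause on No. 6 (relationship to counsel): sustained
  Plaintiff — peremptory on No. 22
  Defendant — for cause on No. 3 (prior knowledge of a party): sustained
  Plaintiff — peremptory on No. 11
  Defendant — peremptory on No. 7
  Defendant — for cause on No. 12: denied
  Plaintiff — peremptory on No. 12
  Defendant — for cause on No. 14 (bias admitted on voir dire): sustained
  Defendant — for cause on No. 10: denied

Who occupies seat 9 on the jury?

15

Removed: #3, #6, #7, #11, #12, #14, #22. (#10 stays — for-cause denied.)
Seating in order: seats 1–12 → #1, #2, #4, #5, #8, #9, #10, #13, #15, #16, #17, #18; alternates → #19, #20.
So seat 9 is #15.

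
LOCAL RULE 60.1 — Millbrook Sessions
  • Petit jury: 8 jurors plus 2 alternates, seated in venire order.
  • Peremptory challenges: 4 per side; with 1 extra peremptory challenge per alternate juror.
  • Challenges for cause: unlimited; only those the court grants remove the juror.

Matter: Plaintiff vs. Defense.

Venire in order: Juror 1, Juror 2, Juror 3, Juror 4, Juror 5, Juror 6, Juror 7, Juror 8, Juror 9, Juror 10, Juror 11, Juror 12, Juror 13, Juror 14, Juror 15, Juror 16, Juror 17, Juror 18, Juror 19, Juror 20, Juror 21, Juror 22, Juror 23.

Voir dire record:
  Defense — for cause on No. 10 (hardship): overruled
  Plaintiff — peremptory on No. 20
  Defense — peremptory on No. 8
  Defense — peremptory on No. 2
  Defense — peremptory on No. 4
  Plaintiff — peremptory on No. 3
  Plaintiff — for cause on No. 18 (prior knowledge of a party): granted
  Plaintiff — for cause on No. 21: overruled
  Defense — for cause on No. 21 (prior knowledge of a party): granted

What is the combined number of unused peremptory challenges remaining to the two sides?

Plaintiff allotment: 4 base + 1 × 2 alternates = 6. Defense allotment: 4 base + 1 × 2 alternates = 6.
Plaintiff peremptories used: #20, #3 — 2 (for-cause on #18, #21 don't count).
Defense peremptories used: #8, #2, #4 — 3 (for-cause on #10, #21 don't count).
Remaining: (6 − 2) + (6 − 3) = 7.

7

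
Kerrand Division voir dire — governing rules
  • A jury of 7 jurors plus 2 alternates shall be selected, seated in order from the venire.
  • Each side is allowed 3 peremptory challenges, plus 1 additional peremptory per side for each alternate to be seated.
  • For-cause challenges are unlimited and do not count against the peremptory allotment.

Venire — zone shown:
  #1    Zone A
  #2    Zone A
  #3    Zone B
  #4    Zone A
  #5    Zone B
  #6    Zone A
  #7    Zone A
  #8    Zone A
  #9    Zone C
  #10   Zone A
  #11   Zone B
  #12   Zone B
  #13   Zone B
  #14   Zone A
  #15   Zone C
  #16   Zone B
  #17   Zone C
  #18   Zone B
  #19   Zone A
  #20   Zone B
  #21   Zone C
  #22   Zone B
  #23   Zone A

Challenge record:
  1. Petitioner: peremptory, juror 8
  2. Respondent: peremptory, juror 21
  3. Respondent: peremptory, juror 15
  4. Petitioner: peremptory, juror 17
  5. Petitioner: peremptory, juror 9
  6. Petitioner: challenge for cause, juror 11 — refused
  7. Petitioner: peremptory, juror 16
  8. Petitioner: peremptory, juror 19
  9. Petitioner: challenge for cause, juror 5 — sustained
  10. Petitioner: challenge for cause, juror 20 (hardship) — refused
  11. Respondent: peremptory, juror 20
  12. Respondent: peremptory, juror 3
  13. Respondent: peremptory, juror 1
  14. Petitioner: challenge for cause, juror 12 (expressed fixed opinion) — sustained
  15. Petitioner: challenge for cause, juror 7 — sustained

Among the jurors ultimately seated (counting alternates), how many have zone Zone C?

0

Removed: #1, #3, #5, #7, #8, #9, #12, #15, #16, #17, #19, #20, #21.
Seated (9 incl. alternates): #2, #4, #6, #10, #11, #13, #14, #18, #22.
None of those are in Zone C → 0.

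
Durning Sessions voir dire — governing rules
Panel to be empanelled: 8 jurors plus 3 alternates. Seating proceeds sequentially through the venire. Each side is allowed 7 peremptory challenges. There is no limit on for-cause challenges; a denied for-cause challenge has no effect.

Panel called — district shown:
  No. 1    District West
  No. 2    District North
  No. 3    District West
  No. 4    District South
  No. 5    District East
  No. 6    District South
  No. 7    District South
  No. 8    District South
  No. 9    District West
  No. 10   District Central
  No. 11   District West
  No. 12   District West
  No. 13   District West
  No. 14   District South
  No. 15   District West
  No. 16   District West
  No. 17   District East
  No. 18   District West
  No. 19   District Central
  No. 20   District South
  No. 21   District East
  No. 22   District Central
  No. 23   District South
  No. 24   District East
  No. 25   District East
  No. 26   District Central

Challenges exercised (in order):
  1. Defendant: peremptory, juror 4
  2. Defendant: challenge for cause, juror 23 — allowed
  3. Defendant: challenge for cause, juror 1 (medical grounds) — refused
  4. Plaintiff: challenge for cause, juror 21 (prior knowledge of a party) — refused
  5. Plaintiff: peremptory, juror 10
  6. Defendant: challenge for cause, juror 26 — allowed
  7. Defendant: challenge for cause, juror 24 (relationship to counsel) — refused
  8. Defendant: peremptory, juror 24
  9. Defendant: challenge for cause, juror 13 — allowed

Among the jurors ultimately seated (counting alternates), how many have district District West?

5

Removed: #4, #10, #13, #23, #24, #26.
Seated (11 incl. alternates): #1, #2, #3, #5, #6, #7, #8, #9, #11, #12, #14.
Of those, in District West: #1, #3, #9, #11, #12 → 5.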